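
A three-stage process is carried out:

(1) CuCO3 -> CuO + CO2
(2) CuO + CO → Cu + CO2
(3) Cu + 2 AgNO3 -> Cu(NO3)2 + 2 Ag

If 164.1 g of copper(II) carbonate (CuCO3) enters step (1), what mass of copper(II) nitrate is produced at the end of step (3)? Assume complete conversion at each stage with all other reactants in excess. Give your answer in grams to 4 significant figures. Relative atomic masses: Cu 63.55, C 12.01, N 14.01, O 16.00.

249.1 g

M(CuCO3) = 63.55 + 12.01 + 3(16.00) = 123.56 g/mol.
M(Cu(NO3)2) = 63.55 + 2(14.01) + 6(16.00) = 187.57 g/mol.
n(CuCO3) = 164.1 / 123.56 = 1.3281 mol.
Reaction (1): CuCO3→CuO ratio 1:1 ⇒ n(CuO) = 1.3281 mol.
Reaction (2): CuO→Cu ratio 1:1 ⇒ n(Cu) = 1.3281 mol.
Reaction (3): Cu→Cu(NO3)2 ratio 1:1 ⇒ n(Cu(NO3)2) = 1.3281 mol.
Mass of Cu(NO3)2 = 1.3281 × 187.57 = 249.11 g.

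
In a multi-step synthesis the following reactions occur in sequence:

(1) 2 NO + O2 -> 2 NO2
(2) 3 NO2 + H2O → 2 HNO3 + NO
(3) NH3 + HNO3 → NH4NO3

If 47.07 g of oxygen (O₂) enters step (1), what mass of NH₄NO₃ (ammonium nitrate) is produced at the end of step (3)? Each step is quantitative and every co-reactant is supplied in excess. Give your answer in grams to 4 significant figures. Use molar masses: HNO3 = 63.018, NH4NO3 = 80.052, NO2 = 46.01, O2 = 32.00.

n(O2) = 47.07 / 32.00 = 1.4709 mol.
Reaction (1): O2→NO2 ratio 1:2 ⇒ n(NO2) = 2.9419 mol.
Reaction (2): NO2→HNO3 ratio 3:2 ⇒ n(HNO3) = 1.9612 mol.
Reaction (3): HNO3→NH4NO3 ratio 1:1 ⇒ n(NH4NO3) = 1.9612 mol.
Mass of NH4NO3 = 1.9612 × 80.052 = 157.00 g.

157.0 g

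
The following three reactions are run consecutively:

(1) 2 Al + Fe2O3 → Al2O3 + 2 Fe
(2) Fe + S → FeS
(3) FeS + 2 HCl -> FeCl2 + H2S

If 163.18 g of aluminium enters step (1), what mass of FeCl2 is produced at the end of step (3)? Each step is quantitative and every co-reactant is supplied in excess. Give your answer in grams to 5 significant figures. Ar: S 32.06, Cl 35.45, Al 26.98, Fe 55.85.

766.61 g

M(Al) = 26.98 g/mol.
M(FeCl2) = 55.85 + 2(35.45) = 126.75 g/mol.
n(Al) = 163.18 / 26.98 = 6.04818 mol.
Reaction (1): Al→Fe ratio 2:2 ⇒ n(Fe) = 6.04818 mol.
Reaction (2): Fe→FeS ratio 1:1 ⇒ n(FeS) = 6.04818 mol.
Reaction (3): FeS→FeCl2 ratio 1:1 ⇒ n(FeCl2) = 6.04818 mol.
Mass of FeCl2 = 6.04818 × 126.75 = 766.607 g.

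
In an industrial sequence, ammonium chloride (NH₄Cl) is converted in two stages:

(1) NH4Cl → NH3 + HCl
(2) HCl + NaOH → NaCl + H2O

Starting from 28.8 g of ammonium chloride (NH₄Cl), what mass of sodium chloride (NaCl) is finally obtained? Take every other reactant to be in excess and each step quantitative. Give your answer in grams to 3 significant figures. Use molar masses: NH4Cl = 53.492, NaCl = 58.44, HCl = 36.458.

n(NH4Cl) = 28.80 / 53.492 = 0.5384 mol.
Step 1 gives a 1:1 ratio of NH4Cl to HCl, so n(HCl) = 0.5384 mol.
In step 2 the HCl:NaCl ratio is 1:1, so n(NaCl) = 0.5384 mol.
Mass of NaCl = 0.5384 × 58.44 = 31.46 g.

31.5 g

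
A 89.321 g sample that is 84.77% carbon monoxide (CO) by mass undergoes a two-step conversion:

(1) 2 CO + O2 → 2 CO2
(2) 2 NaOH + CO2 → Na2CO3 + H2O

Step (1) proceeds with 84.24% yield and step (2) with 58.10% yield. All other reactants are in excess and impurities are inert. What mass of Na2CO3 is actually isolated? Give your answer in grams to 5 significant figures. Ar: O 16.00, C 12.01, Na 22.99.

140.23 g

Pure CO = 89.321 × 0.8477 = 75.7174 g.
M(CO) = 12.01 + 16.00 = 28.01 g/mol.
M(Na2CO3) = 2(22.99) + 12.01 + 3(16.00) = 105.99 g/mol.
n(CO) = 75.7174 / 28.01 = 2.70323 mol.
Step 1 (CO:CO2 = 2:2): theoretical n(CO2) = 2.70323 mol; at 84.24% yield, n(CO2) = 2.27720 mol.
Step 2 (CO2:Na2CO3 = 1:1): theoretical n(Na2CO3) = 2.27720 mol, so theoretical mass = 2.27720 × 105.99 = 241.360 g.
At 58.10% yield, actual mass of Na2CO3 = 241.360 × 0.5810 = 140.230 g.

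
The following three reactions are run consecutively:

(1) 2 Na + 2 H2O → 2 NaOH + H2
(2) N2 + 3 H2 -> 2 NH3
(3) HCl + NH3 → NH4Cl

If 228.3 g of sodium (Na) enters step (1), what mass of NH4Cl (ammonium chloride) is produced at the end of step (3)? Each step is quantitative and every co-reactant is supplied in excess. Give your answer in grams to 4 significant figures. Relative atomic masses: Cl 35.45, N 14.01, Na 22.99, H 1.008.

177.1 g

M(Na) = 22.99 g/mol.
M(NH4Cl) = 14.01 + 4(1.008) + 35.45 = 53.492 g/mol.
n(Na) = 228.3 / 22.99 = 9.9304 mol.
Reaction (1): Na→H2 ratio 2:1 ⇒ n(H2) = 4.9652 mol.
Reaction (2): H2→NH3 ratio 3:2 ⇒ n(NH3) = 3.3101 mol.
Reaction (3): NH3→NH4Cl ratio 1:1 ⇒ n(NH4Cl) = 3.3101 mol.
Mass of NH4Cl = 3.3101 × 53.492 = 177.07 g.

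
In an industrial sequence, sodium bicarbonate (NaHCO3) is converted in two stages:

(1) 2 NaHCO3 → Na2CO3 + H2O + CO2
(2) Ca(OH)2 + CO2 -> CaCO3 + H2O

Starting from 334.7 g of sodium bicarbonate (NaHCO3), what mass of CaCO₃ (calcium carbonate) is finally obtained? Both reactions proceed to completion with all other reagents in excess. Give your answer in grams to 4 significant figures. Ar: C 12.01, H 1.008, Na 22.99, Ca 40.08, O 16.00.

199.4 g

M(NaHCO3) = 22.99 + 1.008 + 12.01 + 3(16.00) = 84.008 g/mol.
M(CaCO3) = 40.08 + 12.01 + 3(16.00) = 100.09 g/mol.
n(NaHCO3) = 334.70 / 84.008 = 3.9841 mol.
Step 1 gives a 2:1 ratio of NaHCO3 to CO2, so n(CO2) = 1.9921 mol.
In step 2 the CO2:CaCO3 ratio is 1:1, so n(CaCO3) = 1.9921 mol.
Mass of CaCO3 = 1.9921 × 100.09 = 199.39 g.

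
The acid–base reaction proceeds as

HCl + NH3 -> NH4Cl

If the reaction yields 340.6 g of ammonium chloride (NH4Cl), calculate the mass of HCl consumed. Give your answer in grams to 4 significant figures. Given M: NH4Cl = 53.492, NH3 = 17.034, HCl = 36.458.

n(NH4Cl) = 340.60 g / 53.492 g/mol = 6.3673 mol.
From the equation the NH4Cl:HCl mole ratio is 1:1, so n(HCl) = 6.3673 × 1/1 = 6.3673 mol.
Mass of HCl = 6.3673 mol × 36.458 g/mol = 232.14 g.

232.1 g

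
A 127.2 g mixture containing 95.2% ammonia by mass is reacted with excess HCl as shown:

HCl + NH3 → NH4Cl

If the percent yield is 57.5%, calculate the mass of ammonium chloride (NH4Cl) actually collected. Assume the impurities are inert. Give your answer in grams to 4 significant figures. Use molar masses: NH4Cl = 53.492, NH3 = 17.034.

Pure NH3 available = 127.2 g × 0.952 = 121.09 g.
n(NH3) = 121.09 g / 17.034 g/mol = 7.1090 mol.
From the equation the NH3:NH4Cl mole ratio is 1:1, so n(NH4Cl) = 7.1090 × 1/1 = 7.1090 mol.
Mass of NH4Cl = 7.1090 mol × 53.492 g/mol = 380.27 g.
Actual mass collected = 380.27 g × 0.575 = 218.66 g.

218.7 g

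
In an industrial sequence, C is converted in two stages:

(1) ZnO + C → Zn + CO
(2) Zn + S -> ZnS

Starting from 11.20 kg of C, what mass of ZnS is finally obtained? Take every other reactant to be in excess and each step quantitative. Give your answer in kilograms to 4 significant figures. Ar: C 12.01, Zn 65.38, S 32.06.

M(C) = 12.01 g/mol.
M(ZnS) = 65.38 + 32.06 = 97.44 g/mol.
11.20 kg = 11200 g.
n(C) = 11200 / 12.01 = 932.56 mol.
Step 1 gives a 1:1 ratio of C to Zn, so n(Zn) = 932.56 mol.
In step 2 the Zn:ZnS ratio is 1:1, so n(ZnS) = 932.56 mol.
Mass of ZnS = 932.56 × 97.44 = 90868 g = 90.87 kg.

90.87 kg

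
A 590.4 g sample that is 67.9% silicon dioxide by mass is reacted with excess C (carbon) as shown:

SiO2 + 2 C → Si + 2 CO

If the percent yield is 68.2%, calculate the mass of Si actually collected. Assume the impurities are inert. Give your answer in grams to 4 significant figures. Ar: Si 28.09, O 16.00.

127.8 g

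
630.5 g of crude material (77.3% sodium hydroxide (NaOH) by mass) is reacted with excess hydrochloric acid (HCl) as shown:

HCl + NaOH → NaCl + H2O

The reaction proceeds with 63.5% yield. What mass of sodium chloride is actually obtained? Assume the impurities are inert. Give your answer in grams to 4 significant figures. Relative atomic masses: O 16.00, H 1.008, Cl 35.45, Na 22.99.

Pure NaOH available = 630.5 g × 0.773 = 487.38 g.
M(NaOH) = 22.99 + 16.00 + 1.008 = 39.998 g/mol.
M(NaCl) = 22.99 + 35.45 = 58.44 g/mol.
n(NaOH) = 487.38 g / 39.998 g/mol = 12.185 mol.
From the equation the NaOH:NaCl mole ratio is 1:1, so n(NaCl) = 12.185 × 1/1 = 12.185 mol.
Mass of NaCl = 12.185 mol × 58.44 g/mol = 712.09 g.
Actual mass collected = 712.09 g × 0.635 = 452.18 g.

452.2 g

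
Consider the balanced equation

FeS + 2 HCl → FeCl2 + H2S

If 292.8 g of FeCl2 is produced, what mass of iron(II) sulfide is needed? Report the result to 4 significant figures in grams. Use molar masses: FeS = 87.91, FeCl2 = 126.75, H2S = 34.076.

203.1 g

n(FeCl2) = 292.80 g / 126.75 g/mol = 2.3101 mol.
From the equation the FeCl2:FeS mole ratio is 1:1, so n(FeS) = 2.3101 × 1/1 = 2.3101 mol.
Mass of FeS = 2.3101 mol × 87.91 g/mol = 203.08 g.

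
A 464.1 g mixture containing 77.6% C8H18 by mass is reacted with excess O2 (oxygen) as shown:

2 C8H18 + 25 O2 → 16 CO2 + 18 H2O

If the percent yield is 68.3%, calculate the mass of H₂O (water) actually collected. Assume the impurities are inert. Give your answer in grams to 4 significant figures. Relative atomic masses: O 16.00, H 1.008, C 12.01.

349.2 g

Pure C8H18 available = 464.1 g × 0.776 = 360.14 g.
M(C8H18) = 8(12.01) + 18(1.008) = 114.224 g/mol.
M(H2O) = 2(1.008) + 16.00 = 18.016 g/mol.
n(C8H18) = 360.14 g / 114.224 g/mol = 3.1529 mol.
From the equation the C8H18:H2O mole ratio is 2:18, so n(H2O) = 3.1529 × 18/2 = 28.376 mol.
Mass of H2O = 28.376 mol × 18.016 g/mol = 511.23 g.
Actual mass collected = 511.23 g × 0.683 = 349.17 g.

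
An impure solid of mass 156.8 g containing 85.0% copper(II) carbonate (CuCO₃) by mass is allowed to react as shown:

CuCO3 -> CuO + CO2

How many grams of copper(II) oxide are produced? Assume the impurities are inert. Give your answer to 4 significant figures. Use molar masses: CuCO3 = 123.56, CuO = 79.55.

Mass of pure CuCO3 = 156.8 g × 0.850 = 133.28 g.
n(CuCO3) = 133.28 g / 123.56 g/mol = 1.0787 mol.
From the equation the CuCO3:CuO mole ratio is 1:1, so n(CuO) = 1.0787 × 1/1 = 1.0787 mol.
Mass of CuO = 1.0787 mol × 79.55 g/mol = 85.808 g.

85.81 g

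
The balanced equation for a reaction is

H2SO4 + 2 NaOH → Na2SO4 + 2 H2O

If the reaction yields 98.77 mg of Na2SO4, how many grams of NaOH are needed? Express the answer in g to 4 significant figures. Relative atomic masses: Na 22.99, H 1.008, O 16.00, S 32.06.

M(Na2SO4) = 2(22.99) + 32.06 + 4(16.00) = 142.04 g/mol.
M(NaOH) = 22.99 + 16.00 + 1.008 = 39.998 g/mol.
Convert: 98.77 mg = 0.098770 g.
n(Na2SO4) = 0.098770 g / 142.04 g/mol = 0.00069537 mol.
From the equation the Na2SO4:NaOH mole ratio is 1:2, so n(NaOH) = 0.00069537 × 2/1 = 0.0013907 mol.
Mass of NaOH = 0.0013907 mol × 39.998 g/mol = 0.055627 g.

0.05563 g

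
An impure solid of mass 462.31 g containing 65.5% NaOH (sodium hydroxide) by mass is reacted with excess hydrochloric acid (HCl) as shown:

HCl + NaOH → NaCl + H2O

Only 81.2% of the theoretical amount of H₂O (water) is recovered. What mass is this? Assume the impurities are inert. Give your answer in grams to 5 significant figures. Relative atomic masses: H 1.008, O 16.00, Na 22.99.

Pure NaOH available = 462.31 g × 0.655 = 302.813 g.
M(NaOH) = 22.99 + 16.00 + 1.008 = 39.998 g/mol.
M(H2O) = 2(1.008) + 16.00 = 18.016 g/mol.
n(NaOH) = 302.813 g / 39.998 g/mol = 7.57070 mol.
From the equation the NaOH:H2O mole ratio is 1:1, so n(H2O) = 7.57070 × 1/1 = 7.57070 mol.
Mass of H2O = 7.57070 mol × 18.016 g/mol = 136.394 g.
Actual mass collected = 136.394 g × 0.812 = 110.752 g.

110.75 g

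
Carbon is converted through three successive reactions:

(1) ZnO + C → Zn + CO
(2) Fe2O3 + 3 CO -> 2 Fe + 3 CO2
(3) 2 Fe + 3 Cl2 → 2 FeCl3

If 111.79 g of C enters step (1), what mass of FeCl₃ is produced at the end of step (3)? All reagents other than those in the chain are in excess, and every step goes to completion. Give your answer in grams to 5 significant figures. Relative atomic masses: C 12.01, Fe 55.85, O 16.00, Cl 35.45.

1006.5 g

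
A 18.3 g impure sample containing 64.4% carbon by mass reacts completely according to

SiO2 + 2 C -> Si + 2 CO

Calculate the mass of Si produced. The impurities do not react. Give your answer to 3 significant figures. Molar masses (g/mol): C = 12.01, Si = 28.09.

13.8 g

Mass of pure C = 18.3 g × 0.644 = 11.79 g.
n(C) = 11.79 g / 12.01 g/mol = 0.9813 mol.
From the equation the C:Si mole ratio is 2:1, so n(Si) = 0.9813 × 1/2 = 0.4906 mol.
Mass of Si = 0.4906 mol × 28.09 g/mol = 13.78 g.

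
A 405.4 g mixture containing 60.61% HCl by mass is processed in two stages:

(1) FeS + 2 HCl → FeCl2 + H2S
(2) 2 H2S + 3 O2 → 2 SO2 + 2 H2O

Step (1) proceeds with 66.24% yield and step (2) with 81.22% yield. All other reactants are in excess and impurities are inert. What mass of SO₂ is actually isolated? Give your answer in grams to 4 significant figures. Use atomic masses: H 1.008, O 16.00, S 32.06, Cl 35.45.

116.1 g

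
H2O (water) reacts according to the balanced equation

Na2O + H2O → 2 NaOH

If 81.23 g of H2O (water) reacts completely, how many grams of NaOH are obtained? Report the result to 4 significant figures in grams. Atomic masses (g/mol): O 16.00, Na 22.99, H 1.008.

M(H2O) = 2(1.008) + 16.00 = 18.016 g/mol.
M(NaOH) = 22.99 + 16.00 + 1.008 = 39.998 g/mol.
n(H2O) = 81.230 g / 18.016 g/mol = 4.5088 mol.
From the equation the H2O:NaOH mole ratio is 1:2, so n(NaOH) = 4.5088 × 2/1 = 9.0175 mol.
Mass of NaOH = 9.0175 mol × 39.998 g/mol = 360.68 g.

360.7 g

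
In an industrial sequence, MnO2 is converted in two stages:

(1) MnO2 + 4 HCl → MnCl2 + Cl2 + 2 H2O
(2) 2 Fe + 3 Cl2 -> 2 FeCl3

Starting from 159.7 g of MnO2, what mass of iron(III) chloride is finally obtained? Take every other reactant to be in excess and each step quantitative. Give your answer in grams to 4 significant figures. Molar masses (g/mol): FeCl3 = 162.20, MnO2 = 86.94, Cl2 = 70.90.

n(MnO2) = 159.70 / 86.94 = 1.8369 mol.
Step 1 gives a 1:1 ratio of MnO2 to Cl2, so n(Cl2) = 1.8369 mol.
In step 2 the Cl2:FeCl3 ratio is 3:2, so n(FeCl3) = 1.2246 mol.
Mass of FeCl3 = 1.2246 × 162.20 = 198.63 g.

198.6 g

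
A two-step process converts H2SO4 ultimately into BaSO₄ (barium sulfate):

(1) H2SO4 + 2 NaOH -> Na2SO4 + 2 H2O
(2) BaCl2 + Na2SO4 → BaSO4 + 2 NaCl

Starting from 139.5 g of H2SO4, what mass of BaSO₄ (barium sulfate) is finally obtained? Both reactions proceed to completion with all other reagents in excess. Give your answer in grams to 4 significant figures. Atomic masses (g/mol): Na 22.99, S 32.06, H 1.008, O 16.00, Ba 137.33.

332.0 g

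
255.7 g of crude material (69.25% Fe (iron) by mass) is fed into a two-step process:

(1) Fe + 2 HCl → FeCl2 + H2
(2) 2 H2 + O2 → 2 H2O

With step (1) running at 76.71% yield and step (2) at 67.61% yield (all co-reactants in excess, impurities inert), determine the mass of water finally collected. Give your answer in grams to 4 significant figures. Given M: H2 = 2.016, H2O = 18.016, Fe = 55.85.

Pure Fe = 255.7 × 0.6925 = 177.07 g.
n(Fe) = 177.07 / 55.85 = 3.1705 mol.
Step 1 (Fe:H2 = 1:1): theoretical n(H2) = 3.1705 mol; at 76.71% yield, n(H2) = 2.4321 mol.
Step 2 (H2:H2O = 2:2): theoretical n(H2O) = 2.4321 mol, so theoretical mass = 2.4321 × 18.016 = 43.817 g.
At 67.61% yield, actual mass of H2O = 43.817 × 0.6761 = 29.624 g.

29.62 g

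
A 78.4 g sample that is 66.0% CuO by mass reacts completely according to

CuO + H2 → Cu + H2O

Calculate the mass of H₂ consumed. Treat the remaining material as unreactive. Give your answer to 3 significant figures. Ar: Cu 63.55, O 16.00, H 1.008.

Mass of pure CuO = 78.4 g × 0.660 = 51.74 g.
M(CuO) = 63.55 + 16.00 = 79.55 g/mol.
M(H2) = 2(1.008) = 2.016 g/mol.
n(CuO) = 51.74 g / 79.55 g/mol = 0.6505 mol.
From the equation the CuO:H2 mole ratio is 1:1, so n(H2) = 0.6505 × 1/1 = 0.6505 mol.
Mass of H2 = 0.6505 mol × 2.016 g/mol = 1.311 g.

1.31 g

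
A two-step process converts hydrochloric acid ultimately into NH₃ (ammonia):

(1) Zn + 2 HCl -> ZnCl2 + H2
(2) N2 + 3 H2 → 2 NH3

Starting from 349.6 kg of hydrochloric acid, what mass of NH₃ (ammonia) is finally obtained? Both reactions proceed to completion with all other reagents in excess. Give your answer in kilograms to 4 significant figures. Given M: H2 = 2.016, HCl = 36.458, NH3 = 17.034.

349.6 kg = 349600 g.
n(HCl) = 349600 / 36.458 = 9589.1 mol.
Step 1 gives a 2:1 ratio of HCl to H2, so n(H2) = 4794.6 mol.
In step 2 the H2:NH3 ratio is 3:2, so n(NH3) = 3196.4 mol.
Mass of NH3 = 3196.4 × 17.034 = 54447 g = 54.45 kg.

54.45 kg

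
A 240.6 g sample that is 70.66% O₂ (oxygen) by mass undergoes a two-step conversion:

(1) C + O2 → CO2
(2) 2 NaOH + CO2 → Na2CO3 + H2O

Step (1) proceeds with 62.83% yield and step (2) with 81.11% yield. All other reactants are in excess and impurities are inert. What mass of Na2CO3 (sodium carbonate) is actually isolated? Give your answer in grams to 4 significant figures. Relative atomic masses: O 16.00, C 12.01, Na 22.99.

287.0 g

Pure O2 = 240.6 × 0.7066 = 170.01 g.
M(O2) = 2(16.00) = 32.00 g/mol.
M(Na2CO3) = 2(22.99) + 12.01 + 3(16.00) = 105.99 g/mol.
n(O2) = 170.01 / 32.00 = 5.3127 mol.
Step 1 (O2:CO2 = 1:1): theoretical n(CO2) = 5.3127 mol; at 62.83% yield, n(CO2) = 3.3380 mol.
Step 2 (CO2:Na2CO3 = 1:1): theoretical n(Na2CO3) = 3.3380 mol, so theoretical mass = 3.3380 × 105.99 = 353.79 g.
At 81.11% yield, actual mass of Na2CO3 = 353.79 × 0.8111 = 286.96 g.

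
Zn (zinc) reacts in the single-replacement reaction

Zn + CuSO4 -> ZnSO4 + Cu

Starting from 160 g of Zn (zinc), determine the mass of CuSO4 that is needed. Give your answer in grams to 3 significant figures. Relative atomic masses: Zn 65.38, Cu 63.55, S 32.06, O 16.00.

391 g

M(Zn) = 65.38 g/mol.
M(CuSO4) = 63.55 + 32.06 + 4(16.00) = 159.61 g/mol.
n(Zn) = 160.0 g / 65.38 g/mol = 2.447 mol.
From the equation the Zn:CuSO4 mole ratio is 1:1, so n(CuSO4) = 2.447 × 1/1 = 2.447 mol.
Mass of CuSO4 = 2.447 mol × 159.61 g/mol = 390.6 g.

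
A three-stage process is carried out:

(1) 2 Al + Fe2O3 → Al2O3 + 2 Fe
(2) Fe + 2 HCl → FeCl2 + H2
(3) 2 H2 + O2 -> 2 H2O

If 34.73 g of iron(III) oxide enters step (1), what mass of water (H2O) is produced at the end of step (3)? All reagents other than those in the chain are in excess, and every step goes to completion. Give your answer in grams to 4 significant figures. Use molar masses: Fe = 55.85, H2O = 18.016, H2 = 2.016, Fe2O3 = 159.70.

7.836 g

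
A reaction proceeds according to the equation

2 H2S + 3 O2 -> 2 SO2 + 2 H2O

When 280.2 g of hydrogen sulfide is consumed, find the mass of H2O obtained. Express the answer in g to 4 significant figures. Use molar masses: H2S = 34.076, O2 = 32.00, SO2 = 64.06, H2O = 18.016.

148.1 g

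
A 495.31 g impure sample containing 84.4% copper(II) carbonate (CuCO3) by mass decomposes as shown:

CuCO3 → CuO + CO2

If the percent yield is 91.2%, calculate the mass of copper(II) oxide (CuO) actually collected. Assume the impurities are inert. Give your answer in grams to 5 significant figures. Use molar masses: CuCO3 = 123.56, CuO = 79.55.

245.46 g

Pure CuCO3 available = 495.31 g × 0.844 = 418.042 g.
n(CuCO3) = 418.042 g / 123.56 g/mol = 3.38331 mol.
From the equation the CuCO3:CuO mole ratio is 1:1, so n(CuO) = 3.38331 × 1/1 = 3.38331 mol.
Mass of CuO = 3.38331 mol × 79.55 g/mol = 269.142 g.
Actual mass collected = 269.142 g × 0.912 = 245.458 g.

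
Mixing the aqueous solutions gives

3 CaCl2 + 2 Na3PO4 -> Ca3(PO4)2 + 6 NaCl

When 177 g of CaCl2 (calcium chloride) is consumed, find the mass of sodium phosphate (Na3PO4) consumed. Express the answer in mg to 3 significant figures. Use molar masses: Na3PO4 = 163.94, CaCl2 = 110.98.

174000 mg

n(CaCl2) = 177.0 g / 110.98 g/mol = 1.595 mol.
From the equation the CaCl2:Na3PO4 mole ratio is 3:2, so n(Na3PO4) = 1.595 × 2/3 = 1.063 mol.
Mass of Na3PO4 = 1.063 mol × 163.94 g/mol = 174.3 g.
Converting to mg: 174.3 g = 174000 mg.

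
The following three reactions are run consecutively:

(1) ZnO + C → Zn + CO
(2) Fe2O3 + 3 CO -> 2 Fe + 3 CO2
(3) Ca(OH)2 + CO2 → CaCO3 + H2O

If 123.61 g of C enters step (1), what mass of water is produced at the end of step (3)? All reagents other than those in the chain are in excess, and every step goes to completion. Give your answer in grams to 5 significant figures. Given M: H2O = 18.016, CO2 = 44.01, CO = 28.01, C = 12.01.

n(C) = 123.61 / 12.01 = 10.2923 mol.
Reaction (1): C→CO ratio 1:1 ⇒ n(CO) = 10.2923 mol.
Reaction (2): CO→CO2 ratio 3:3 ⇒ n(CO2) = 10.2923 mol.
Reaction (3): CO2→H2O ratio 1:1 ⇒ n(H2O) = 10.2923 mol.
Mass of H2O = 10.2923 × 18.016 = 185.425 g.

185.43 g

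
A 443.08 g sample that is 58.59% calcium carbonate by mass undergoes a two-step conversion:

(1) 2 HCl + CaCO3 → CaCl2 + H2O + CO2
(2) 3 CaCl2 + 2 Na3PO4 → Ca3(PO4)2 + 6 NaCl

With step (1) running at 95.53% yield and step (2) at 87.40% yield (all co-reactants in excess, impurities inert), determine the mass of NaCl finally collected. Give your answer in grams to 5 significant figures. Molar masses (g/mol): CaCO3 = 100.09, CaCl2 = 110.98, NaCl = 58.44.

253.11 g

Pure CaCO3 = 443.08 × 0.5859 = 259.601 g.
n(CaCO3) = 259.601 / 100.09 = 2.59367 mol.
Step 1 (CaCO3:CaCl2 = 1:1): theoretical n(CaCl2) = 2.59367 mol; at 95.53% yield, n(CaCl2) = 2.47773 mol.
Step 2 (CaCl2:NaCl = 3:6): theoretical n(NaCl) = 4.95547 mol, so theoretical mass = 4.95547 × 58.44 = 289.598 g.
At 87.40% yield, actual mass of NaCl = 289.598 × 0.8740 = 253.108 g.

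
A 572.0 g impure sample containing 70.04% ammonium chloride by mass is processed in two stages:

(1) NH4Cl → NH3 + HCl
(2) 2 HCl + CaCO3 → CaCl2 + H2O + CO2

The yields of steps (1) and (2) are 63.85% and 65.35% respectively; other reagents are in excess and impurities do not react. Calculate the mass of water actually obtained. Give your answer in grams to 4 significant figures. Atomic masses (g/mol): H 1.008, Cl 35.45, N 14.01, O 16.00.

Pure NH4Cl = 572.0 × 0.7004 = 400.63 g.
M(NH4Cl) = 14.01 + 4(1.008) + 35.45 = 53.492 g/mol.
M(H2O) = 2(1.008) + 16.00 = 18.016 g/mol.
n(NH4Cl) = 400.63 / 53.492 = 7.4895 mol.
Step 1 (NH4Cl:HCl = 1:1): theoretical n(HCl) = 7.4895 mol; at 63.85% yield, n(HCl) = 4.7821 mol.
Step 2 (HCl:H2O = 2:1): theoretical n(H2O) = 2.3910 mol, so theoretical mass = 2.3910 × 18.016 = 43.077 g.
At 65.35% yield, actual mass of H2O = 43.077 × 0.6535 = 28.151 g.

28.15 g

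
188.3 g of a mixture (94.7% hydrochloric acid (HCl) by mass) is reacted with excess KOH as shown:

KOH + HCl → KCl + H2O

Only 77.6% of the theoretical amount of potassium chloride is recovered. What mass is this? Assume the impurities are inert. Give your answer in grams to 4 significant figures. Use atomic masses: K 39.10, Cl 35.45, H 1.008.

Pure HCl available = 188.3 g × 0.947 = 178.32 g.
M(HCl) = 1.008 + 35.45 = 36.458 g/mol.
M(KCl) = 39.10 + 35.45 = 74.55 g/mol.
n(HCl) = 178.32 g / 36.458 g/mol = 4.8911 mol.
From the equation the HCl:KCl mole ratio is 1:1, so n(KCl) = 4.8911 × 1/1 = 4.8911 mol.
Mass of KCl = 4.8911 mol × 74.55 g/mol = 364.63 g.
Actual mass collected = 364.63 g × 0.776 = 282.95 g.

283.0 g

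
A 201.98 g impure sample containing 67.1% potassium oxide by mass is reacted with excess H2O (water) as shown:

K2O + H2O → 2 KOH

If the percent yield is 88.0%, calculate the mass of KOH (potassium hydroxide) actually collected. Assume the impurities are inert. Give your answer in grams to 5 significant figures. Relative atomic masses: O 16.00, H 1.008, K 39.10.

142.07 g

Pure K2O available = 201.98 g × 0.671 = 135.529 g.
M(K2O) = 2(39.10) + 16.00 = 94.20 g/mol.
M(KOH) = 39.10 + 16.00 + 1.008 = 56.108 g/mol.
n(K2O) = 135.529 g / 94.20 g/mol = 1.43873 mol.
From the equation the K2O:KOH mole ratio is 1:2, so n(KOH) = 1.43873 × 2/1 = 2.87746 mol.
Mass of KOH = 2.87746 mol × 56.108 g/mol = 161.449 g.
Actual mass collected = 161.449 g × 0.880 = 142.075 g.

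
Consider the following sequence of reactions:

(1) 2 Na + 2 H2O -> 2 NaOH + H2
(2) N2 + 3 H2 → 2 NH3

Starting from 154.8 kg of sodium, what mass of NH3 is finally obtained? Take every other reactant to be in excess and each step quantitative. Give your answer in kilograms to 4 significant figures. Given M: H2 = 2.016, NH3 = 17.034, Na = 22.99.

38.23 kg

154.8 kg = 154800 g.
n(Na) = 154800 / 22.99 = 6733.4 mol.
Step 1 gives a 2:1 ratio of Na to H2, so n(H2) = 3366.7 mol.
In step 2 the H2:NH3 ratio is 3:2, so n(NH3) = 2244.5 mol.
Mass of NH3 = 2244.5 × 17.034 = 38232 g = 38.23 kg.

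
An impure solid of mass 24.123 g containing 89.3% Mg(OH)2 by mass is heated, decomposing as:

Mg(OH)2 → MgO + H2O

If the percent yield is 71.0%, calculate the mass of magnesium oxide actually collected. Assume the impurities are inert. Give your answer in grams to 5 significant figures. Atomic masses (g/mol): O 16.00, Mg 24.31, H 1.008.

Pure Mg(OH)2 available = 24.123 g × 0.893 = 21.5418 g.
M(Mg(OH)2) = 24.31 + 2(16.00) + 2(1.008) = 58.326 g/mol.
M(MgO) = 24.31 + 16.00 = 40.31 g/mol.
n(Mg(OH)2) = 21.5418 g / 58.326 g/mol = 0.369335 mol.
From the equation the Mg(OH)2:MgO mole ratio is 1:1, so n(MgO) = 0.369335 × 1/1 = 0.369335 mol.
Mass of MgO = 0.369335 mol × 40.31 g/mol = 14.8879 g.
Actual mass collected = 14.8879 g × 0.710 = 10.5704 g.

10.570 g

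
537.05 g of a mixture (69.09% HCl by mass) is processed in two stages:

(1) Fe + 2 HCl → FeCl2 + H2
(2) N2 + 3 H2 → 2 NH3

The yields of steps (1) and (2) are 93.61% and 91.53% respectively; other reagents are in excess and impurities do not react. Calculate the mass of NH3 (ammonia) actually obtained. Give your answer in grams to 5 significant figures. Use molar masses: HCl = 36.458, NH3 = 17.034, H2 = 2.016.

Pure HCl = 537.05 × 0.6909 = 371.048 g.
n(HCl) = 371.048 / 36.458 = 10.1774 mol.
Step 1 (HCl:H2 = 2:1): theoretical n(H2) = 5.08870 mol; at 93.61% yield, n(H2) = 4.76353 mol.
Step 2 (H2:NH3 = 3:2): theoretical n(NH3) = 3.17569 mol, so theoretical mass = 3.17569 × 17.034 = 54.0947 g.
At 91.53% yield, actual mass of NH3 = 54.0947 × 0.9153 = 49.5129 g.

49.513 g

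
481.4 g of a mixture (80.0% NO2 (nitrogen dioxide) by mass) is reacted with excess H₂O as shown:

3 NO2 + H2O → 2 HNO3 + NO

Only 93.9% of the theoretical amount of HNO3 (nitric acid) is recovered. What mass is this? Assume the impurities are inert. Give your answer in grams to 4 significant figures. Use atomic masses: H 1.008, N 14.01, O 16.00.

Pure NO2 available = 481.4 g × 0.800 = 385.12 g.
M(NO2) = 14.01 + 2(16.00) = 46.01 g/mol.
M(HNO3) = 1.008 + 14.01 + 3(16.00) = 63.018 g/mol.
n(NO2) = 385.12 g / 46.01 g/mol = 8.3704 mol.
From the equation the NO2:HNO3 mole ratio is 3:2, so n(HNO3) = 8.3704 × 2/3 = 5.5802 mol.
Mass of HNO3 = 5.5802 mol × 63.018 g/mol = 351.66 g.
Actual mass collected = 351.66 g × 0.939 = 330.20 g.

330.2 g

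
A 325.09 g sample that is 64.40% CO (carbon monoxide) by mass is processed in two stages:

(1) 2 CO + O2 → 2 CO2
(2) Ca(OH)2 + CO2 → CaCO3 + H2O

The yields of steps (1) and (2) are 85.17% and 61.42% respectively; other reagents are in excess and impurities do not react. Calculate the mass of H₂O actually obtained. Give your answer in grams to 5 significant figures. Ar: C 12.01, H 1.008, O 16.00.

70.442 g

Pure CO = 325.09 × 0.6440 = 209.358 g.
M(CO) = 12.01 + 16.00 = 28.01 g/mol.
M(H2O) = 2(1.008) + 16.00 = 18.016 g/mol.
n(CO) = 209.358 / 28.01 = 7.47440 mol.
Step 1 (CO:CO2 = 2:2): theoretical n(CO2) = 7.47440 mol; at 85.17% yield, n(CO2) = 6.36595 mol.
Step 2 (CO2:H2O = 1:1): theoretical n(H2O) = 6.36595 mol, so theoretical mass = 6.36595 × 18.016 = 114.689 g.
At 61.42% yield, actual mass of H2O = 114.689 × 0.6142 = 70.4419 g.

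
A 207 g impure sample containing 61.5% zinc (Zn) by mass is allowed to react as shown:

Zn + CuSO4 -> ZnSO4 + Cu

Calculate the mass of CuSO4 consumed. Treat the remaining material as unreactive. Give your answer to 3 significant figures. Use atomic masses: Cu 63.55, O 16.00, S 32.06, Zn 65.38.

Mass of pure Zn = 207 g × 0.615 = 127.3 g.
M(Zn) = 65.38 g/mol.
M(CuSO4) = 63.55 + 32.06 + 4(16.00) = 159.61 g/mol.
n(Zn) = 127.3 g / 65.38 g/mol = 1.947 mol.
From the equation the Zn:CuSO4 mole ratio is 1:1, so n(CuSO4) = 1.947 × 1/1 = 1.947 mol.
Mass of CuSO4 = 1.947 mol × 159.61 g/mol = 310.8 g.

311 g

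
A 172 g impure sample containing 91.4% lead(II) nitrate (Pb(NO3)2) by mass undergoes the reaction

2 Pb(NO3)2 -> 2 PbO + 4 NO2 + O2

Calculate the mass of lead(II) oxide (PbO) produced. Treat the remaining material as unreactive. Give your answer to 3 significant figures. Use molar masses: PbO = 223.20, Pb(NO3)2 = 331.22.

106 g

Mass of pure Pb(NO3)2 = 172 g × 0.914 = 157.2 g.
n(Pb(NO3)2) = 157.2 g / 331.22 g/mol = 0.4746 mol.
From the equation the Pb(NO3)2:PbO mole ratio is 2:2, so n(PbO) = 0.4746 × 2/2 = 0.4746 mol.
Mass of PbO = 0.4746 mol × 223.20 g/mol = 105.9 g.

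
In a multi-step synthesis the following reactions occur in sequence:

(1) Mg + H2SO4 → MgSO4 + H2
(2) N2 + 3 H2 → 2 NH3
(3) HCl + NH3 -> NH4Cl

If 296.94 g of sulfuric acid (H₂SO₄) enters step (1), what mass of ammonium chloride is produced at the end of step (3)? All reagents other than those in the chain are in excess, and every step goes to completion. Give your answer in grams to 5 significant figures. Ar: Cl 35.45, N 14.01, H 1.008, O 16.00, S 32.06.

107.97 g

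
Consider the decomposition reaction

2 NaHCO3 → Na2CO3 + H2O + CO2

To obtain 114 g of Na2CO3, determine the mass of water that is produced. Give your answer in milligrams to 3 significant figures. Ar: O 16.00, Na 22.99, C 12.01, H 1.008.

M(Na2CO3) = 2(22.99) + 12.01 + 3(16.00) = 105.99 g/mol.
M(H2O) = 2(1.008) + 16.00 = 18.016 g/mol.
n(Na2CO3) = 114.0 g / 105.99 g/mol = 1.076 mol.
From the equation the Na2CO3:H2O mole ratio is 1:1, so n(H2O) = 1.076 × 1/1 = 1.076 mol.
Mass of H2O = 1.076 mol × 18.016 g/mol = 19.38 g.
Converting to mg: 19.38 g = 19400 mg.

19400 mg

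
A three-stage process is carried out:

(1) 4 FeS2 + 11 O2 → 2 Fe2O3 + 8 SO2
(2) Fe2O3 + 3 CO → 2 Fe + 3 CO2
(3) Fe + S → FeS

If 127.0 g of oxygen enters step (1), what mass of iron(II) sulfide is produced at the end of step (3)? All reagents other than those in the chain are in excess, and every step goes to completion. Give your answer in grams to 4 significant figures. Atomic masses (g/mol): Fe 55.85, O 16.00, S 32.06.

126.9 g

M(O2) = 2(16.00) = 32.00 g/mol.
M(FeS) = 55.85 + 32.06 = 87.91 g/mol.
n(O2) = 127.0 / 32.00 = 3.9688 mol.
Reaction (1): O2→Fe2O3 ratio 11:2 ⇒ n(Fe2O3) = 0.72159 mol.
Reaction (2): Fe2O3→Fe ratio 1:2 ⇒ n(Fe) = 1.4432 mol.
Reaction (3): Fe→FeS ratio 1:1 ⇒ n(FeS) = 1.4432 mol.
Mass of FeS = 1.4432 × 87.91 = 126.87 g.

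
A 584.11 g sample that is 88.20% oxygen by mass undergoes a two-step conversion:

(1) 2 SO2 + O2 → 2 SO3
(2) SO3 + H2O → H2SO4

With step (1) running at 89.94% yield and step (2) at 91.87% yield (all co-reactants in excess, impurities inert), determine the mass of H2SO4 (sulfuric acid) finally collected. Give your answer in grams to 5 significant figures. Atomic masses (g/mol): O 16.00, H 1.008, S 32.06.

Pure O2 = 584.11 × 0.8820 = 515.185 g.
M(O2) = 2(16.00) = 32.00 g/mol.
M(H2SO4) = 2(1.008) + 32.06 + 4(16.00) = 98.076 g/mol.
n(O2) = 515.185 / 32.00 = 16.0995 mol.
Step 1 (O2:SO3 = 1:2): theoretical n(SO3) = 32.1991 mol; at 89.94% yield, n(SO3) = 28.9598 mol.
Step 2 (SO3:H2SO4 = 1:1): theoretical n(H2SO4) = 28.9598 mol, so theoretical mass = 28.9598 × 98.076 = 2840.27 g.
At 91.87% yield, actual mass of H2SO4 = 2840.27 × 0.9187 = 2609.35 g.

2609.4 g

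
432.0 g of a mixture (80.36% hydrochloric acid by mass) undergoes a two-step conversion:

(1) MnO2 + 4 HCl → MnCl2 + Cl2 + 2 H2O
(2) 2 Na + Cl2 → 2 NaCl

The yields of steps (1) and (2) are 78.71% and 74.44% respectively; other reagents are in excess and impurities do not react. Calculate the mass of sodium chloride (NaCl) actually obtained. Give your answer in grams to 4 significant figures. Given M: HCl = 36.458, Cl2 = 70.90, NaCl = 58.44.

Pure HCl = 432.0 × 0.8036 = 347.16 g.
n(HCl) = 347.16 / 36.458 = 9.5221 mol.
Step 1 (HCl:Cl2 = 4:1): theoretical n(Cl2) = 2.3805 mol; at 78.71% yield, n(Cl2) = 1.8737 mol.
Step 2 (Cl2:NaCl = 1:2): theoretical n(NaCl) = 3.7474 mol, so theoretical mass = 3.7474 × 58.44 = 219.00 g.
At 74.44% yield, actual mass of NaCl = 219.00 × 0.7444 = 163.02 g.

163.0 g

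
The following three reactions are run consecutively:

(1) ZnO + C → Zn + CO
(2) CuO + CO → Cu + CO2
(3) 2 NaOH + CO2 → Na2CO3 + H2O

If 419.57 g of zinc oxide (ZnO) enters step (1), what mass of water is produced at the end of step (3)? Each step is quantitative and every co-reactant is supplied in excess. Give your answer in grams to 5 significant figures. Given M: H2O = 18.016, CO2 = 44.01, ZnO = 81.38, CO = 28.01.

n(ZnO) = 419.57 / 81.38 = 5.15569 mol.
Reaction (1): ZnO→CO ratio 1:1 ⇒ n(CO) = 5.15569 mol.
Reaction (2): CO→CO2 ratio 1:1 ⇒ n(CO2) = 5.15569 mol.
Reaction (3): CO2→H2O ratio 1:1 ⇒ n(H2O) = 5.15569 mol.
Mass of H2O = 5.15569 × 18.016 = 92.8849 g.

92.885 g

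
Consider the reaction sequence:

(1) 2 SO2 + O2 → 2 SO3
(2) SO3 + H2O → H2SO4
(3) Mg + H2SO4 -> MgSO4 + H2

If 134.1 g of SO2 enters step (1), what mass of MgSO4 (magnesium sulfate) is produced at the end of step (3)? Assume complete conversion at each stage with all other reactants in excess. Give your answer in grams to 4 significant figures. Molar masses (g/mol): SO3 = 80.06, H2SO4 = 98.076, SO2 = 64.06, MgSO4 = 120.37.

n(SO2) = 134.1 / 64.06 = 2.0933 mol.
Reaction (1): SO2→SO3 ratio 2:2 ⇒ n(SO3) = 2.0933 mol.
Reaction (2): SO3→H2SO4 ratio 1:1 ⇒ n(H2SO4) = 2.0933 mol.
Reaction (3): H2SO4→MgSO4 ratio 1:1 ⇒ n(MgSO4) = 2.0933 mol.
Mass of MgSO4 = 2.0933 × 120.37 = 251.98 g.

252.0 g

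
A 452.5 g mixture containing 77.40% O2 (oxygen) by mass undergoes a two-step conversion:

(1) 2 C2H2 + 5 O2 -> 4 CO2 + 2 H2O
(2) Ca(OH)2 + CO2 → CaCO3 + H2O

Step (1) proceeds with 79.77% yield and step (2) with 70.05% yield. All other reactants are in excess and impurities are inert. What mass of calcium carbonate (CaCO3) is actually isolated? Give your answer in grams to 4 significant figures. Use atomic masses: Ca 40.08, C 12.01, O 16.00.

Pure O2 = 452.5 × 0.7740 = 350.24 g.
M(O2) = 2(16.00) = 32.00 g/mol.
M(CaCO3) = 40.08 + 12.01 + 3(16.00) = 100.09 g/mol.
n(O2) = 350.24 / 32.00 = 10.945 mol.
Step 1 (O2:CO2 = 5:4): theoretical n(CO2) = 8.7559 mol; at 79.77% yield, n(CO2) = 6.9846 mol.
Step 2 (CO2:CaCO3 = 1:1): theoretical n(CaCO3) = 6.9846 mol, so theoretical mass = 6.9846 × 100.09 = 699.08 g.
At 70.05% yield, actual mass of CaCO3 = 699.08 × 0.7005 = 489.71 g.

489.7 g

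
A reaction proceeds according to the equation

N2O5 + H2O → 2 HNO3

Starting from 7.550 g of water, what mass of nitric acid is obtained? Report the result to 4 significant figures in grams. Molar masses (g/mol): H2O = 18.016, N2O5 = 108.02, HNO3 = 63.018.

n(H2O) = 7.5500 g / 18.016 g/mol = 0.41907 mol.
From the equation the H2O:HNO3 mole ratio is 1:2, so n(HNO3) = 0.41907 × 2/1 = 0.83814 mol.
Mass of HNO3 = 0.83814 mol × 63.018 g/mol = 52.818 g.

52.82 g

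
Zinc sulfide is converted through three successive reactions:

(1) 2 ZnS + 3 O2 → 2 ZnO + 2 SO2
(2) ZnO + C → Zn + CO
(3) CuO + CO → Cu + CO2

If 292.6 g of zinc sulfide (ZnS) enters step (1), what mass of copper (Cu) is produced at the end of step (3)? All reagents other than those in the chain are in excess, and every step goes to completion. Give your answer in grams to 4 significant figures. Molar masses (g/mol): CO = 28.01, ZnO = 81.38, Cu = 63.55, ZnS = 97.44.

n(ZnS) = 292.6 / 97.44 = 3.0029 mol.
Reaction (1): ZnS→ZnO ratio 2:2 ⇒ n(ZnO) = 3.0029 mol.
Reaction (2): ZnO→CO ratio 1:1 ⇒ n(CO) = 3.0029 mol.
Reaction (3): CO→Cu ratio 1:1 ⇒ n(Cu) = 3.0029 mol.
Mass of Cu = 3.0029 × 63.55 = 190.83 g.

190.8 g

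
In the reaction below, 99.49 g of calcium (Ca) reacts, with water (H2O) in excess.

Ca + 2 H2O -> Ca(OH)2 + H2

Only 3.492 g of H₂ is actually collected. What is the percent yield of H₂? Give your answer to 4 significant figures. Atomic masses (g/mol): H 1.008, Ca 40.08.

M(Ca) = 40.08 g/mol.
M(H2) = 2(1.008) = 2.016 g/mol.
n(Ca) = 99.490 g / 40.08 g/mol = 2.4823 mol.
From the equation the Ca:H2 mole ratio is 1:1, so n(H2) = 2.4823 × 1/1 = 2.4823 mol.
Mass of H2 = 2.4823 mol × 2.016 g/mol = 5.0043 g.
This is the theoretical yield. Percent yield = 3.492 g / 5.0043 g × 100% = 69.780%.

69.78 %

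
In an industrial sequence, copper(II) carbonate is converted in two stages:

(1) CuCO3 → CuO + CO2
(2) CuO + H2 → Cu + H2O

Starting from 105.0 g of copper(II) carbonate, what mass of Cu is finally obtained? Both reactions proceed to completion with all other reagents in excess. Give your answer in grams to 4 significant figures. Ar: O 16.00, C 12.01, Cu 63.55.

M(CuCO3) = 63.55 + 12.01 + 3(16.00) = 123.56 g/mol.
M(Cu) = 63.55 g/mol.
n(CuCO3) = 105.00 / 123.56 = 0.84979 mol.
Step 1 gives a 1:1 ratio of CuCO3 to CuO, so n(CuO) = 0.84979 mol.
In step 2 the CuO:Cu ratio is 1:1, so n(Cu) = 0.84979 mol.
Mass of Cu = 0.84979 × 63.55 = 54.004 g.

54.00 g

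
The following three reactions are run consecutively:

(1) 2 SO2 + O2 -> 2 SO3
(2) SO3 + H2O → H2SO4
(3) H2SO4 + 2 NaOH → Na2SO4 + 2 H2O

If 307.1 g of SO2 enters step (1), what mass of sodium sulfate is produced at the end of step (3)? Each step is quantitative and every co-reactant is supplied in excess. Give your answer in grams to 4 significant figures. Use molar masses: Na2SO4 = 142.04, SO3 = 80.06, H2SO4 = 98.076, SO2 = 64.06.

n(SO2) = 307.1 / 64.06 = 4.7939 mol.
Reaction (1): SO2→SO3 ratio 2:2 ⇒ n(SO3) = 4.7939 mol.
Reaction (2): SO3→H2SO4 ratio 1:1 ⇒ n(H2SO4) = 4.7939 mol.
Reaction (3): H2SO4→Na2SO4 ratio 1:1 ⇒ n(Na2SO4) = 4.7939 mol.
Mass of Na2SO4 = 4.7939 × 142.04 = 680.93 g.

680.9 g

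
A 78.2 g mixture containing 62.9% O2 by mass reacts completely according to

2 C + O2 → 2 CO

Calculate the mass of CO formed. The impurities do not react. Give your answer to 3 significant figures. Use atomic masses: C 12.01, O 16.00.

86.1 g

Mass of pure O2 = 78.2 g × 0.629 = 49.19 g.
M(O2) = 2(16.00) = 32.00 g/mol.
M(CO) = 12.01 + 16.00 = 28.01 g/mol.
n(O2) = 49.19 g / 32.00 g/mol = 1.537 mol.
From the equation the O2:CO mole ratio is 1:2, so n(CO) = 1.537 × 2/1 = 3.074 mol.
Mass of CO = 3.074 mol × 28.01 g/mol = 86.11 g.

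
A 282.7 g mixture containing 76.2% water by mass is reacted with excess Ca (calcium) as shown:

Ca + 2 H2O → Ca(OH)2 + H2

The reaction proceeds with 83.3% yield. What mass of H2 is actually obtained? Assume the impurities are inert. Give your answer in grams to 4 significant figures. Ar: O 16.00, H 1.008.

Pure H2O available = 282.7 g × 0.762 = 215.42 g.
M(H2O) = 2(1.008) + 16.00 = 18.016 g/mol.
M(H2) = 2(1.008) = 2.016 g/mol.
n(H2O) = 215.42 g / 18.016 g/mol = 11.957 mol.
From the equation the H2O:H2 mole ratio is 2:1, so n(H2) = 11.957 × 1/2 = 5.9785 mol.
Mass of H2 = 5.9785 mol × 2.016 g/mol = 12.053 g.
Actual mass collected = 12.053 g × 0.833 = 10.040 g.

10.04 g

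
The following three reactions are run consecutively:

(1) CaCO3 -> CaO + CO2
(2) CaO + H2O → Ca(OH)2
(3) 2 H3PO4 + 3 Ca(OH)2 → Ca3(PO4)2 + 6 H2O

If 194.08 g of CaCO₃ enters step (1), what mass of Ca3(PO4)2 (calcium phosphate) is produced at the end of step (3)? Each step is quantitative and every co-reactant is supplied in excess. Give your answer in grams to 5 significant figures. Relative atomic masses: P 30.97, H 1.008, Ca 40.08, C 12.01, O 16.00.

M(CaCO3) = 40.08 + 12.01 + 3(16.00) = 100.09 g/mol.
M(Ca3(PO4)2) = 3(40.08) + 2(30.97) + 8(16.00) = 310.18 g/mol.
n(CaCO3) = 194.08 / 100.09 = 1.93905 mol.
Reaction (1): CaCO3→CaO ratio 1:1 ⇒ n(CaO) = 1.93905 mol.
Reaction (2): CaO→Ca(OH)2 ratio 1:1 ⇒ n(Ca(OH)2) = 1.93905 mol.
Reaction (3): Ca(OH)2→Ca3(PO4)2 ratio 3:1 ⇒ n(Ca3(PO4)2) = 0.646352 mol.
Mass of Ca3(PO4)2 = 0.646352 × 310.18 = 200.485 g.

200.49 g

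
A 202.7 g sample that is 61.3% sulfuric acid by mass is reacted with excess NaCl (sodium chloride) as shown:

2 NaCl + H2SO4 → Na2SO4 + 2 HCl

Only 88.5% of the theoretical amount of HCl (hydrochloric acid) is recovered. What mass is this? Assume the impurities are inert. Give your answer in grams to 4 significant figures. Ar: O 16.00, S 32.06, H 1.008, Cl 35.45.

81.76 g

Pure H2SO4 available = 202.7 g × 0.613 = 124.26 g.
M(H2SO4) = 2(1.008) + 32.06 + 4(16.00) = 98.076 g/mol.
M(HCl) = 1.008 + 35.45 = 36.458 g/mol.
n(H2SO4) = 124.26 g / 98.076 g/mol = 1.2669 mol.
From the equation the H2SO4:HCl mole ratio is 1:2, so n(HCl) = 1.2669 × 2/1 = 2.5339 mol.
Mass of HCl = 2.5339 mol × 36.458 g/mol = 92.379 g.
Actual mass collected = 92.379 g × 0.885 = 81.756 g.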